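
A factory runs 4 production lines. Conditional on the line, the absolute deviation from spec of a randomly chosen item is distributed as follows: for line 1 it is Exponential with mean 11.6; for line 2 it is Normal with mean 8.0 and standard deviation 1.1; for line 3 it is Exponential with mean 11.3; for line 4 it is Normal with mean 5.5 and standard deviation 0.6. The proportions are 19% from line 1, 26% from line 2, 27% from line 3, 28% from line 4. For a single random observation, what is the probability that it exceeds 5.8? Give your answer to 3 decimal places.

Conditional on each line, P(X > 5.8): 1: 0.606531; 2: 0.97725; 3: 0.598533; 4: 0.308538.
By total probability, P(X > 5.8) = 0.19·0.606531 + 0.26·0.97725 + 0.27·0.598533 + 0.28·0.308538 = 0.61732.

0.617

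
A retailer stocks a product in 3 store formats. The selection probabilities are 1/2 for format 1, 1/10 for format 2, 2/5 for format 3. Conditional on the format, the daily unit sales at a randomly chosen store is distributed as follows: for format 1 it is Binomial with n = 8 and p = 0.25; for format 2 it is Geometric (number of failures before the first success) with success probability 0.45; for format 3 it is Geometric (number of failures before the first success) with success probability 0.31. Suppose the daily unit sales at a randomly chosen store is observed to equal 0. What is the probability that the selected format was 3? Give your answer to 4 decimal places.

0.5661

Likelihoods P(X=0 | ·): 1: 0.100113; 2: 0.45; 3: 0.31.
Posterior ∝ prior × likelihood. Numerator for 3: 0.4·0.31 = 0.124.
Normalizing constant: 0.5·0.100113 + 0.1·0.45 + 0.4·0.31 = 0.219056.
P(3 | observation) = 0.124 / 0.219056 = 0.566064.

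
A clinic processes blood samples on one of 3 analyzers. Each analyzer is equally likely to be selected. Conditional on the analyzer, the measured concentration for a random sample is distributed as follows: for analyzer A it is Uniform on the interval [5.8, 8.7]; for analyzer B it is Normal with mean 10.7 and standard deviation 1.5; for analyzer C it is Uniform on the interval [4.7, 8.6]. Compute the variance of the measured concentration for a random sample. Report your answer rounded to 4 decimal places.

4.5911

Per component, A: μ=7.25, E[X²]=53.2633; B: μ=10.7, E[X²]=116.74; C: μ=6.65, E[X²]=45.49.
E[X] = 0.333333·7.25 + 0.333333·10.7 + 0.333333·6.65 = 8.2.
E[X²] = 0.333333·53.2633 + 0.333333·116.74 + 0.333333·45.49 = 71.8311.
Var(X) = E[X²] − (E[X])² = 71.8311 − 67.24 = 4.59111.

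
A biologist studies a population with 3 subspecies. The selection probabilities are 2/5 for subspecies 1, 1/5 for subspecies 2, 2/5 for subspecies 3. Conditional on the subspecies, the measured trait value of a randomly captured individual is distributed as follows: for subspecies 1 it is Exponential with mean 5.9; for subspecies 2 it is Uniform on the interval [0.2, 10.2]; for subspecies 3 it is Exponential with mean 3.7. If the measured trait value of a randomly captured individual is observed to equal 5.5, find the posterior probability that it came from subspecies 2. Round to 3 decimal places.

0.281

Likelihoods f(5.5 | ·): 1: 0.0667263; 2: 0.1; 3: 0.0611259.
Posterior ∝ prior × likelihood. Numerator for 2: 0.2·0.1 = 0.02.
Normalizing constant: 0.4·0.0667263 + 0.2·0.1 + 0.4·0.0611259 = 0.0711409.
P(2 | observation) = 0.02 / 0.0711409 = 0.281132.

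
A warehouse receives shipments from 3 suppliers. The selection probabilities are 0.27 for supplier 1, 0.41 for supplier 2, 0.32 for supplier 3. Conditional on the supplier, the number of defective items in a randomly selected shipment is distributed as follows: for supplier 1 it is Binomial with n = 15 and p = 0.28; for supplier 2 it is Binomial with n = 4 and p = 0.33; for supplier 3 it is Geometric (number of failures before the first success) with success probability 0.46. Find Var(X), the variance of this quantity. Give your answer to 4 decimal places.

Per component, 1: μ=4.2, E[X²]=20.664; 2: μ=1.32, E[X²]=2.6268; 3: μ=1.17391, E[X²]=3.93006.
E[X] = 0.27·4.2 + 0.41·1.32 + 0.32·1.17391 = 2.05085.
E[X²] = 0.27·20.664 + 0.41·2.6268 + 0.32·3.93006 = 7.91389.
Var(X) = E[X²] − (E[X])² = 7.91389 − 4.20599 = 3.70789.

3.7079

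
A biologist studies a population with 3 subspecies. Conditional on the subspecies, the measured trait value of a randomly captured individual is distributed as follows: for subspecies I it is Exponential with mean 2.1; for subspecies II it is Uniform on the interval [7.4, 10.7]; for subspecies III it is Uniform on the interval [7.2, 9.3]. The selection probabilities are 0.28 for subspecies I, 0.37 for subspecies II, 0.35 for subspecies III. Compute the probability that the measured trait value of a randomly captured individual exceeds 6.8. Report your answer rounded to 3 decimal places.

Conditional on each subspecies, P(X > 6.8): I: 0.0392386; II: 1; III: 1.
By total probability, P(X > 6.8) = 0.28·0.0392386 + 0.37·1 + 0.35·1 = 0.730987.

0.731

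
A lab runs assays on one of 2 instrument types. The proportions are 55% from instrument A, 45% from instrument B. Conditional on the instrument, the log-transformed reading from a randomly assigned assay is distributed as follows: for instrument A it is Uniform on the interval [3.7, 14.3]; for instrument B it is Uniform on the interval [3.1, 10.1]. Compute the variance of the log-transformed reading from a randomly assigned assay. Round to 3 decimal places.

Per component, A: μ=9, E[X²]=90.3633; B: μ=6.6, E[X²]=47.6433.
E[X] = 0.55·9 + 0.45·6.6 = 7.92.
E[X²] = 0.55·90.3633 + 0.45·47.6433 = 71.1393.
Var(X) = E[X²] − (E[X])² = 71.1393 − 62.7264 = 8.41293.

8.413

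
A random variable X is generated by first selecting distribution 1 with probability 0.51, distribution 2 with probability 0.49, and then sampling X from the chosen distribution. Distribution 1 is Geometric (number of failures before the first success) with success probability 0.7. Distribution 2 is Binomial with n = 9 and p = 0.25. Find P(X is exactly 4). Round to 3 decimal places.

Conditional on each component, P(X = 4): 1: 0.00567; 2: 0.116798.
By total probability, P(X = 4) = 0.51·0.00567 + 0.49·0.116798 = 0.0601229.

0.060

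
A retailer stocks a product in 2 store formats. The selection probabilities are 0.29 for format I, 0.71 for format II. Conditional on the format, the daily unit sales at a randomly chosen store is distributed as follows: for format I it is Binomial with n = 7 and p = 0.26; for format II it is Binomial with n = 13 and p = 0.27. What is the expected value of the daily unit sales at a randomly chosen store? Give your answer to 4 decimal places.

3.0199

Component means — I: 1.82; II: 3.51.
E[X] = 0.29·1.82 + 0.71·3.51 = 3.0199.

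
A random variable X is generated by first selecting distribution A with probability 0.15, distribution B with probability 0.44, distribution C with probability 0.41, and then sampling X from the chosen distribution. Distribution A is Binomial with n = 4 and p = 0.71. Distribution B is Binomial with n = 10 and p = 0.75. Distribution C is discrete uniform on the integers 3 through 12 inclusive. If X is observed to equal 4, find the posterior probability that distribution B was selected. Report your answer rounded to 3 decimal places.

Likelihoods P(X=4 | ·): A: 0.254117; B: 0.016222; C: 0.1.
Posterior ∝ prior × likelihood. Numerator for B: 0.44·0.016222 = 0.00713768.
Normalizing constant: 0.15·0.254117 + 0.44·0.016222 + 0.41·0.1 = 0.0862552.
P(B | observation) = 0.00713768 / 0.0862552 = 0.0827507.

0.083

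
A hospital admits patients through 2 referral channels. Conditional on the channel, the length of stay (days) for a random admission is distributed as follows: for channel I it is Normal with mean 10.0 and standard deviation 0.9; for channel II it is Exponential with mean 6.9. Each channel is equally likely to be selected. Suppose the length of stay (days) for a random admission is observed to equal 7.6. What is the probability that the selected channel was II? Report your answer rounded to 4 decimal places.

Likelihoods f(7.6 | ·): I: 0.0126622; II: 0.0481723.
Posterior ∝ prior × likelihood. Numerator for II: 0.5·0.0481723 = 0.0240862.
Normalizing constant: 0.5·0.0126622 + 0.5·0.0481723 = 0.0304173.
P(II | observation) = 0.0240862 / 0.0304173 = 0.791858.

0.7919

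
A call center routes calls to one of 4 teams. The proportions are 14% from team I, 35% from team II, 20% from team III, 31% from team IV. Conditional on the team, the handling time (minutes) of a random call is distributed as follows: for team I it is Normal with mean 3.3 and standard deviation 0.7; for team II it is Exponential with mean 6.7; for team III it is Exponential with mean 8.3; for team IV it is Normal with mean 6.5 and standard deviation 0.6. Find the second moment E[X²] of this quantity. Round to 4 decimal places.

73.7813

For each component E[X²] = Var + (mean)², giving I: 11.38; II: 89.78; III: 137.78; IV: 42.61.
Overall E[X²] = 0.14·11.38 + 0.35·89.78 + 0.2·137.78 + 0.31·42.61 = 73.7813.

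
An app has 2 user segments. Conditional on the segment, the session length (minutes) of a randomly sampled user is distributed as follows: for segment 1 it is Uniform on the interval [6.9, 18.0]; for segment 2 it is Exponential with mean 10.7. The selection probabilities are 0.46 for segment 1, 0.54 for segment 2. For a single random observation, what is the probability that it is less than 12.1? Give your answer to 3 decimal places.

Conditional on each segment, P(X < 12.1): 1: 0.468468; 2: 0.677238.
By total probability, P(X < 12.1) = 0.46·0.468468 + 0.54·0.677238 = 0.581204.

0.581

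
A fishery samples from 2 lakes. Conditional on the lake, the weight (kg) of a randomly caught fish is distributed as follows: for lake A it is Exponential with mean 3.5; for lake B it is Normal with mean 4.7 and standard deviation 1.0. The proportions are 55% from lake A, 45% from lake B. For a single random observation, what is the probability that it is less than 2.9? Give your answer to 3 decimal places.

0.326

Conditional on each lake, P(X < 2.9): A: 0.563327; B: 0.0359303.
By total probability, P(X < 2.9) = 0.55·0.563327 + 0.45·0.0359303 = 0.325999.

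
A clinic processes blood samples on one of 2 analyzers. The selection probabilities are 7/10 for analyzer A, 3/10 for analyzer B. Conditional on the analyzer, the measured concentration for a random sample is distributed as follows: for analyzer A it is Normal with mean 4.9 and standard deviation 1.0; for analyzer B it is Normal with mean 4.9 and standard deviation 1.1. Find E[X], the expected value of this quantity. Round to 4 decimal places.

4.9000

Component means — A: 4.9; B: 4.9.
E[X] = 0.7·4.9 + 0.3·4.9 = 4.9.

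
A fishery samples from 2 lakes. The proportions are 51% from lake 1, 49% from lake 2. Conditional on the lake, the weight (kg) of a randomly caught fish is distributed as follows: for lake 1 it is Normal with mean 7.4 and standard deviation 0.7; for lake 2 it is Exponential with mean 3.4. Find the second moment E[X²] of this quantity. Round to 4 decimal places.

For each component E[X²] = Var + (mean)², giving 1: 55.25; 2: 23.12.
Overall E[X²] = 0.51·55.25 + 0.49·23.12 = 39.5063.

39.5063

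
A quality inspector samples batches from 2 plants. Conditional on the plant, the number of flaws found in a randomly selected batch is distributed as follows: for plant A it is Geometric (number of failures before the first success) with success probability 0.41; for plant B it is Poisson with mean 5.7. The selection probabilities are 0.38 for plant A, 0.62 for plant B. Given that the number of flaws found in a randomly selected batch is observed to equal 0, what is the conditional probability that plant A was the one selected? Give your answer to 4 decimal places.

Likelihoods P(X=0 | ·): A: 0.41; B: 0.00334597.
Posterior ∝ prior × likelihood. Numerator for A: 0.38·0.41 = 0.1558.
Normalizing constant: 0.38·0.41 + 0.62·0.00334597 = 0.157874.
P(A | observation) = 0.1558 / 0.157874 = 0.98686.

0.9869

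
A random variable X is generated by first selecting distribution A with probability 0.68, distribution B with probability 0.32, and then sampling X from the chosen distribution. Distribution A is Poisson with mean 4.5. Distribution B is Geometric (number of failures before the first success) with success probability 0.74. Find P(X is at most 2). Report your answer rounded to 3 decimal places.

0.432

Conditional on each component, P(X ≤ 2): A: 0.173578; B: 0.982424.
By total probability, P(X ≤ 2) = 0.68·0.173578 + 0.32·0.982424 = 0.432409.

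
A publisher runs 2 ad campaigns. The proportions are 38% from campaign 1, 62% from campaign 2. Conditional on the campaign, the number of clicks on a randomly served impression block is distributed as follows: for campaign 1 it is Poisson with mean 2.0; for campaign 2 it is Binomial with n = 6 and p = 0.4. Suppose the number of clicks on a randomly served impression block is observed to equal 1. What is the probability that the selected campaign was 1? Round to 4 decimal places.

Likelihoods P(X=1 | ·): 1: 0.270671; 2: 0.186624.
Posterior ∝ prior × likelihood. Numerator for 1: 0.38·0.270671 = 0.102855.
Normalizing constant: 0.38·0.270671 + 0.62·0.186624 = 0.218562.
P(1 | observation) = 0.102855 / 0.218562 = 0.470599.

0.4706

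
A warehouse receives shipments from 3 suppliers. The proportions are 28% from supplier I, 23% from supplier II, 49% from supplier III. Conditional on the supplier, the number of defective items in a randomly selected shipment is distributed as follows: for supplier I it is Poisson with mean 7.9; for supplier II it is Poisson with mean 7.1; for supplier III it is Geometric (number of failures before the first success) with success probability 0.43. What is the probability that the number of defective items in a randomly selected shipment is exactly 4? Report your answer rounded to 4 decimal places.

Conditional on each supplier, P(X = 4): I: 0.0601687; II: 0.0873638; III: 0.0453908.
By total probability, P(X = 4) = 0.28·0.0601687 + 0.23·0.0873638 + 0.49·0.0453908 = 0.0591824.

0.0592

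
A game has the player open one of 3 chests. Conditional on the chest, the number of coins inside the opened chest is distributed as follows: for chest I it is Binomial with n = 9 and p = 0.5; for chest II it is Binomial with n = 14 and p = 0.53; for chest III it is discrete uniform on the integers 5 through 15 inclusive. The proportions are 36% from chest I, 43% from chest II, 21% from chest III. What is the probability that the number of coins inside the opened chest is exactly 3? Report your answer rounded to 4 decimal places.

Conditional on each chest, P(X = 3): I: 0.164062; II: 0.0133969; III: 0.
By total probability, P(X = 3) = 0.36·0.164062 + 0.43·0.0133969 + 0.21·0 = 0.0648232.

0.0648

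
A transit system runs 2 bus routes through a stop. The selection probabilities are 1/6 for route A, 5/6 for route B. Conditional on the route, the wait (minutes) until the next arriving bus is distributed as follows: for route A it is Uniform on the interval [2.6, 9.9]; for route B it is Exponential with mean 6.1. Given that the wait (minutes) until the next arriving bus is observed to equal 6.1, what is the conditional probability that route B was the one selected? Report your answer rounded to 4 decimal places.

0.6876

Likelihoods f(6.1 | ·): A: 0.136986; B: 0.0603081.
Posterior ∝ prior × likelihood. Numerator for B: 0.833333·0.0603081 = 0.0502568.
Normalizing constant: 0.166667·0.136986 + 0.833333·0.0603081 = 0.0730878.
P(B | observation) = 0.0502568 / 0.0730878 = 0.687622.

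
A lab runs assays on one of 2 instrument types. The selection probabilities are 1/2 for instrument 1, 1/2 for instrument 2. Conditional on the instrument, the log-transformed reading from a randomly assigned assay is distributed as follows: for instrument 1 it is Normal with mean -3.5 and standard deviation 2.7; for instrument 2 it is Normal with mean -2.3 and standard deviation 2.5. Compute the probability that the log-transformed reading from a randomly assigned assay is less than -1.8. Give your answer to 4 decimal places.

Conditional on each instrument, P(X < -1.8): 1: 0.735532; 2: 0.57926.
By total probability, P(X < -1.8) = 0.5·0.735532 + 0.5·0.57926 = 0.657396.

0.6574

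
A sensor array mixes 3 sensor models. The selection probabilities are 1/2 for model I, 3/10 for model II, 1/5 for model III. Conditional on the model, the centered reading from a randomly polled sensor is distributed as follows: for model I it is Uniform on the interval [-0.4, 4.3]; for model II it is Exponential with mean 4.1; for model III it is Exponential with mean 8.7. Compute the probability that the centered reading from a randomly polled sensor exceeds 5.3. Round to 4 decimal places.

Conditional on each model, P(X > 5.3): I: 0; II: 0.274533; III: 0.543788.
By total probability, P(X > 5.3) = 0.5·0 + 0.3·0.274533 + 0.2·0.543788 = 0.191118.

0.1911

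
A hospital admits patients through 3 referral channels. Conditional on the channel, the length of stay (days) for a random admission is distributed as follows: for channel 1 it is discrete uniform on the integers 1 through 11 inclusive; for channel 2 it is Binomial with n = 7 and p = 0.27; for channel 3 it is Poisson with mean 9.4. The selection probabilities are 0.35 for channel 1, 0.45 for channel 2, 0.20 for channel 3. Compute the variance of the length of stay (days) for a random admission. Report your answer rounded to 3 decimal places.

14.547

Per component, 1: μ=6, E[X²]=46; 2: μ=1.89, E[X²]=4.9518; 3: μ=9.4, E[X²]=97.76.
E[X] = 0.35·6 + 0.45·1.89 + 0.2·9.4 = 4.8305.
E[X²] = 0.35·46 + 0.45·4.9518 + 0.2·97.76 = 37.8803.
Var(X) = E[X²] − (E[X])² = 37.8803 − 23.3337 = 14.5466.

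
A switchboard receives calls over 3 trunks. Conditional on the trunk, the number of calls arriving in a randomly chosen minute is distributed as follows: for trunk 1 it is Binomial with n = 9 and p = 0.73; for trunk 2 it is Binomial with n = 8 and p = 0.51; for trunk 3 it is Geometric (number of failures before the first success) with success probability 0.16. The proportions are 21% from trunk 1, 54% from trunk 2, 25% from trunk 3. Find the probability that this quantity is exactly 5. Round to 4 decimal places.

0.1686

Conditional on each trunk, P(X = 5): 1: 0.138816; 2: 0.227315; 3: 0.0669139.
By total probability, P(X = 5) = 0.21·0.138816 + 0.54·0.227315 + 0.25·0.0669139 = 0.16863.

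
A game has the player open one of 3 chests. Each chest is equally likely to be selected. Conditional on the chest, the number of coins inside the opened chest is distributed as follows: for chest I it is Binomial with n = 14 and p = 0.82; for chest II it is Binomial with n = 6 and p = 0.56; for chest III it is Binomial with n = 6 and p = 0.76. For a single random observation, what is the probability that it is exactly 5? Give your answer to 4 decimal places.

0.1702

Conditional on each chest, P(X = 5): I: 0.000147226; II: 0.145393; III: 0.365116.
By total probability, P(X = 5) = 0.333333·0.000147226 + 0.333333·0.145393 + 0.333333·0.365116 = 0.170219.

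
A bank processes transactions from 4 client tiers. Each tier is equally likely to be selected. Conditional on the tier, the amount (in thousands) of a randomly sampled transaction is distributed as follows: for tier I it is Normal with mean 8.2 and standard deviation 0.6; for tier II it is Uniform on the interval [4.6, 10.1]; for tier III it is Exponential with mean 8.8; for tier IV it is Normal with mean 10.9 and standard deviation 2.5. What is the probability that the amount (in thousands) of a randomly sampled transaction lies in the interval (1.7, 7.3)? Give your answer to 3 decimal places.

0.255

Conditional on each tier, P(1.7 < X < 7.3): I: 0.0668072; II: 0.490909; III: 0.388085; IV: 0.0748171.
By total probability, P(1.7 < X < 7.3) = 0.25·0.0668072 + 0.25·0.490909 + 0.25·0.388085 + 0.25·0.0748171 = 0.255154.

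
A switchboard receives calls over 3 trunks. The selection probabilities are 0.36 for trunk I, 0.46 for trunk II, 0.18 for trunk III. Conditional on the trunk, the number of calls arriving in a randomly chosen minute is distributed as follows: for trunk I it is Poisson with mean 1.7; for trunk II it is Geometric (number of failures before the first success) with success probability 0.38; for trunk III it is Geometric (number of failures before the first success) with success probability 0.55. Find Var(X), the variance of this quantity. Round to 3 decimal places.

Per component, I: μ=1.7, E[X²]=4.59; II: μ=1.63158, E[X²]=6.95568; III: μ=0.818182, E[X²]=2.15702.
E[X] = 0.36·1.7 + 0.46·1.63158 + 0.18·0.818182 = 1.5098.
E[X²] = 0.36·4.59 + 0.46·6.95568 + 0.18·2.15702 = 5.24028.
Var(X) = E[X²] − (E[X])² = 5.24028 − 2.27949 = 2.96078.

2.961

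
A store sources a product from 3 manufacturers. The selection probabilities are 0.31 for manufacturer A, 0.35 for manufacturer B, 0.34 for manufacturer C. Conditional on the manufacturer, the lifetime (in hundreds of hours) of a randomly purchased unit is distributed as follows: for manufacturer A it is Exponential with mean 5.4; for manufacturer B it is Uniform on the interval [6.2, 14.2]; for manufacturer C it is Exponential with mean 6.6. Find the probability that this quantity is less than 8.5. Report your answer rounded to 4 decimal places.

Conditional on each manufacturer, P(X < 8.5): A: 0.792801; B: 0.2875; C: 0.724145.
By total probability, P(X < 8.5) = 0.31·0.792801 + 0.35·0.2875 + 0.34·0.724145 = 0.592602.

0.5926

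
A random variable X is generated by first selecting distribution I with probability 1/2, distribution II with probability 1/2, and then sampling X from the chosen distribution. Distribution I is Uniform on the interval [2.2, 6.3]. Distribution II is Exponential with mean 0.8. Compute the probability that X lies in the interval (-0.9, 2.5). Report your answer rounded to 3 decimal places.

0.515

Conditional on each component, P(-0.9 < X < 2.5): I: 0.0731707; II: 0.956063.
By total probability, P(-0.9 < X < 2.5) = 0.5·0.0731707 + 0.5·0.956063 = 0.514617.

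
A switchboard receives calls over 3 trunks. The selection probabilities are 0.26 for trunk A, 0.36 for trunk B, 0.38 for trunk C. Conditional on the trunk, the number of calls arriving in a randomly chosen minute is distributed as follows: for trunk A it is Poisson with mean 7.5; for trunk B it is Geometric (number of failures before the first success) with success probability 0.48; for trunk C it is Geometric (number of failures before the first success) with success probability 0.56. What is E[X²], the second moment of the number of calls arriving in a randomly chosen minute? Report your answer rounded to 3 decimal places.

18.578

For each component E[X²] = Var + (mean)², giving A: 63.75; B: 3.43056; C: 2.02041.
Overall E[X²] = 0.26·63.75 + 0.36·3.43056 + 0.38·2.02041 = 18.5778.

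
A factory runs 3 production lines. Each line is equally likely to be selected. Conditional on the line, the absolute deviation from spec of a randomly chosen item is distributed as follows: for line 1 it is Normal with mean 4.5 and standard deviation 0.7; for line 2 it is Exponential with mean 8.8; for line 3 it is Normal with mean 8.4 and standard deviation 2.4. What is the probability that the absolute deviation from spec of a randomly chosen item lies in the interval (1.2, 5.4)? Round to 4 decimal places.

0.4454

Conditional on each line, P(1.2 < X < 5.4): 1: 0.900727; 2: 0.331147; 3: 0.1043.
By total probability, P(1.2 < X < 5.4) = 0.333333·0.900727 + 0.333333·0.331147 + 0.333333·0.1043 = 0.445391.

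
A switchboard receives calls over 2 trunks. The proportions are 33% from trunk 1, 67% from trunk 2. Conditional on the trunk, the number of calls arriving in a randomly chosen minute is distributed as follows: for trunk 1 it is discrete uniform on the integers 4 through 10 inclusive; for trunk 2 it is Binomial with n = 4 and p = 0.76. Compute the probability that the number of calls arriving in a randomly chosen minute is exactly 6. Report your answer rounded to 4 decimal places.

Conditional on each trunk, P(X = 6): 1: 0.142857; 2: 0.
By total probability, P(X = 6) = 0.33·0.142857 + 0.67·0 = 0.0471429.

0.0471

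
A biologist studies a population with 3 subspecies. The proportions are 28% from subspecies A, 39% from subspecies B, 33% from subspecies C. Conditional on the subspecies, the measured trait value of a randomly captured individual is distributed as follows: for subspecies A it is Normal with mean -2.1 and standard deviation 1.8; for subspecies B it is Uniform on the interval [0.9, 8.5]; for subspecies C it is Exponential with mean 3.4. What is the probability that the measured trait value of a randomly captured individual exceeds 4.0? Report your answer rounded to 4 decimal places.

0.3328

Conditional on each subspecies, P(X > 4.0): A: 0.000350882; B: 0.592105; C: 0.308365.
By total probability, P(X > 4.0) = 0.28·0.000350882 + 0.39·0.592105 + 0.33·0.308365 = 0.33278.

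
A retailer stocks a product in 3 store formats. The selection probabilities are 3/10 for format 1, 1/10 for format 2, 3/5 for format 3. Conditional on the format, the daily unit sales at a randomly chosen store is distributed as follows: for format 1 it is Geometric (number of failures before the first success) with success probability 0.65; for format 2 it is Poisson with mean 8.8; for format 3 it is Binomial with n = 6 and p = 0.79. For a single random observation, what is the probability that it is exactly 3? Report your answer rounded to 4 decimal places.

Conditional on each format, P(X = 3): 1: 0.0278687; 2: 0.0171201; 3: 0.0913207.
By total probability, P(X = 3) = 0.3·0.0278687 + 0.1·0.0171201 + 0.6·0.0913207 = 0.064865.

0.0649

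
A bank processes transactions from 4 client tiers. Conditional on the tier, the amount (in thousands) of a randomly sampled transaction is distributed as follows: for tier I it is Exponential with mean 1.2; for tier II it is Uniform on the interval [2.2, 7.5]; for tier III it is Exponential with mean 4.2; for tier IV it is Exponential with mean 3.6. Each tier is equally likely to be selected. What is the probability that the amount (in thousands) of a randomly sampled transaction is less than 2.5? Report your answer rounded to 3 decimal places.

Conditional on each tier, P(X < 2.5): I: 0.875486; II: 0.0566038; III: 0.448569; IV: 0.500648.
By total probability, P(X < 2.5) = 0.25·0.875486 + 0.25·0.0566038 + 0.25·0.448569 + 0.25·0.500648 = 0.470327.

0.470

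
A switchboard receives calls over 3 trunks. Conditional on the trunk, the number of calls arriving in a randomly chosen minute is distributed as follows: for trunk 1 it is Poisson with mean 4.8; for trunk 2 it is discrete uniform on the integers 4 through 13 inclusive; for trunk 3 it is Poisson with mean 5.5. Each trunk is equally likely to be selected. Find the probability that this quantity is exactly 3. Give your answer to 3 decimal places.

0.088

Conditional on each trunk, P(X = 3): 1: 0.151691; 2: 0; 3: 0.113323.
By total probability, P(X = 3) = 0.333333·0.151691 + 0.333333·0 + 0.333333·0.113323 = 0.0883378.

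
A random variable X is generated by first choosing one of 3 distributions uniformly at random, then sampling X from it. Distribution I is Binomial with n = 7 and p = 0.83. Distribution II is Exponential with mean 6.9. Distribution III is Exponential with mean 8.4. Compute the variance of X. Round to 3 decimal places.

40.847

Per component, I: μ=5.81, E[X²]=34.7438; II: μ=6.9, E[X²]=95.22; III: μ=8.4, E[X²]=141.12.
E[X] = 0.333333·5.81 + 0.333333·6.9 + 0.333333·8.4 = 7.03667.
E[X²] = 0.333333·34.7438 + 0.333333·95.22 + 0.333333·141.12 = 90.3613.
Var(X) = E[X²] − (E[X])² = 90.3613 − 49.5147 = 40.8466.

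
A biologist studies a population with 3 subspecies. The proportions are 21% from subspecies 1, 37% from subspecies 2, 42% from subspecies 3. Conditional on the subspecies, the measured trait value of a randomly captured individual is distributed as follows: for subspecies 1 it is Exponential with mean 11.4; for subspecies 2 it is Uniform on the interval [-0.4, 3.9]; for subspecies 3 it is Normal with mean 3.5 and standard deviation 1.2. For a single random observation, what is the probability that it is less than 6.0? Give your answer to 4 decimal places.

Conditional on each subspecies, P(X < 6.0): 1: 0.409222; 2: 1; 3: 0.98139.
By total probability, P(X < 6.0) = 0.21·0.409222 + 0.37·1 + 0.42·0.98139 = 0.86812.

0.8681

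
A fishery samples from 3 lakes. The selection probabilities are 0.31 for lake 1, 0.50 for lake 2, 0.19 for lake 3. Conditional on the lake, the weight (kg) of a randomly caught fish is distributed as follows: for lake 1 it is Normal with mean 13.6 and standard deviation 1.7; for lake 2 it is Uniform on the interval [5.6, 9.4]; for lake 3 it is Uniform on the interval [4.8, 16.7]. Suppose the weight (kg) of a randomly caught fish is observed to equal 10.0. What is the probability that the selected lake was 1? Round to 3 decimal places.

0.326

Likelihoods f(10.0 | ·): 1: 0.0249276; 2: 0; 3: 0.0840336.
Posterior ∝ prior × likelihood. Numerator for 1: 0.31·0.0249276 = 0.00772754.
Normalizing constant: 0.31·0.0249276 + 0.5·0 + 0.19·0.0840336 = 0.0236939.
P(1 | observation) = 0.00772754 / 0.0236939 = 0.32614.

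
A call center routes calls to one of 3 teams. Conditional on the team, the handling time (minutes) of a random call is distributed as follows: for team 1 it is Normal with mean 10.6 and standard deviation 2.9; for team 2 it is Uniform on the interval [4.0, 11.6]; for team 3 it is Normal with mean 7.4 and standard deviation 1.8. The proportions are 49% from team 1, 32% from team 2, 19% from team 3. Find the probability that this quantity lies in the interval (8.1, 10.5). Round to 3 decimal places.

Conditional on each team, P(8.1 < X < 10.5): 1: 0.291921; 2: 0.315789; 3: 0.306165.
By total probability, P(8.1 < X < 10.5) = 0.49·0.291921 + 0.32·0.315789 + 0.19·0.306165 = 0.302265.

0.302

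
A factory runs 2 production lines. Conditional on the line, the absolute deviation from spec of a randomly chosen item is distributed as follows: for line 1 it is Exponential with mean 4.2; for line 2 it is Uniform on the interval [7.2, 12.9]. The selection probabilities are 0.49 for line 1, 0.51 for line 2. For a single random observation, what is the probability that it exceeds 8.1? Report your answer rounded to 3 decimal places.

0.501

Conditional on each line, P(X > 8.1): 1: 0.145356; 2: 0.842105.
By total probability, P(X > 8.1) = 0.49·0.145356 + 0.51·0.842105 = 0.500698.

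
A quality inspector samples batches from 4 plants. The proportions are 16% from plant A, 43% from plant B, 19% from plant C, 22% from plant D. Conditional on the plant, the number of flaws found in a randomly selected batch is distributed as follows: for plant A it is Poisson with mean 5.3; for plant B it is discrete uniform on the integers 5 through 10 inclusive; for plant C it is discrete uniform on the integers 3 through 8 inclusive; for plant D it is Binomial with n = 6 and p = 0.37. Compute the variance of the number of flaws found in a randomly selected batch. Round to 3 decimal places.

Per component, A: μ=5.3, E[X²]=33.39; B: μ=7.5, E[X²]=59.1667; C: μ=5.5, E[X²]=33.1667; D: μ=2.22, E[X²]=6.327.
E[X] = 0.16·5.3 + 0.43·7.5 + 0.19·5.5 + 0.22·2.22 = 5.6064.
E[X²] = 0.16·33.39 + 0.43·59.1667 + 0.19·33.1667 + 0.22·6.327 = 38.4777.
Var(X) = E[X²] − (E[X])² = 38.4777 − 31.4317 = 7.04595.

7.046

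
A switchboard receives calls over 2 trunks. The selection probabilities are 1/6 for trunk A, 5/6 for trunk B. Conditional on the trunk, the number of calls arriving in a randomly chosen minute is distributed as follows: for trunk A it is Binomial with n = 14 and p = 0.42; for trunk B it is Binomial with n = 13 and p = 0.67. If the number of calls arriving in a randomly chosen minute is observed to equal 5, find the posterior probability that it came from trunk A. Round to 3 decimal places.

0.614

Likelihoods P(X=5 | ·): A: 0.19434; B: 0.0244379.
Posterior ∝ prior × likelihood. Numerator for A: 0.166667·0.19434 = 0.03239.
Normalizing constant: 0.166667·0.19434 + 0.833333·0.0244379 = 0.0527549.
P(A | observation) = 0.03239 / 0.0527549 = 0.613971.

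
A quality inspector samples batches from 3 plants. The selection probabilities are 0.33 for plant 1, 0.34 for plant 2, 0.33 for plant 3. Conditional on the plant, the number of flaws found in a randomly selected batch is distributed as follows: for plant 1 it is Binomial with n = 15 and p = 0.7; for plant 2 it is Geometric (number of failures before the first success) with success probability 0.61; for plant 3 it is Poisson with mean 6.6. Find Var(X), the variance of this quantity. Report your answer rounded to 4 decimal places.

Per component, 1: μ=10.5, E[X²]=113.4; 2: μ=0.639344, E[X²]=1.45687; 3: μ=6.6, E[X²]=50.16.
E[X] = 0.33·10.5 + 0.34·0.639344 + 0.33·6.6 = 5.86038.
E[X²] = 0.33·113.4 + 0.34·1.45687 + 0.33·50.16 = 54.4701.
Var(X) = E[X²] − (E[X])² = 54.4701 − 34.344 = 20.1261.

20.1261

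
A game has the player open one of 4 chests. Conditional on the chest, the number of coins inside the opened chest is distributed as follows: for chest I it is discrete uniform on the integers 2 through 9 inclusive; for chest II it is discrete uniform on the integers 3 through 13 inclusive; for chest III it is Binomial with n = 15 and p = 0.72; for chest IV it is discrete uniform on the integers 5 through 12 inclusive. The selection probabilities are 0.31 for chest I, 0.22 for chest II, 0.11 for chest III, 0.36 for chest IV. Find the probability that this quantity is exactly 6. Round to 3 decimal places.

Conditional on each chest, P(X = 6): I: 0.125; II: 0.0909091; III: 0.00737601; IV: 0.125.
By total probability, P(X = 6) = 0.31·0.125 + 0.22·0.0909091 + 0.11·0.00737601 + 0.36·0.125 = 0.104561.

0.105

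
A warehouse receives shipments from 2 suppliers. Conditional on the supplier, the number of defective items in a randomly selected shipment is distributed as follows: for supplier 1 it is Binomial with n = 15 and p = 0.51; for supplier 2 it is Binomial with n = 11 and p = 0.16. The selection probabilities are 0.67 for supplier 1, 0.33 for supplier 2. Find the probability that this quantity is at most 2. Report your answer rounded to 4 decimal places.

0.2488

Conditional on each supplier, P(X ≤ 2): 1: 0.0029382; 2: 0.747911.
By total probability, P(X ≤ 2) = 0.67·0.0029382 + 0.33·0.747911 = 0.248779.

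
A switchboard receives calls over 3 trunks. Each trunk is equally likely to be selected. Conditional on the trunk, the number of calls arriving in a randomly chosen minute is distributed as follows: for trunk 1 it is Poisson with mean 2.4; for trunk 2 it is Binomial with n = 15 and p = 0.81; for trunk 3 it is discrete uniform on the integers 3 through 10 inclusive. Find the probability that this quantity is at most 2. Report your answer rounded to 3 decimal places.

Conditional on each trunk, P(X ≤ 2): 1: 0.569709; 2: 2.99565e-08; 3: 0.
By total probability, P(X ≤ 2) = 0.333333·0.569709 + 0.333333·2.99565e-08 + 0.333333·0 = 0.189903.

0.190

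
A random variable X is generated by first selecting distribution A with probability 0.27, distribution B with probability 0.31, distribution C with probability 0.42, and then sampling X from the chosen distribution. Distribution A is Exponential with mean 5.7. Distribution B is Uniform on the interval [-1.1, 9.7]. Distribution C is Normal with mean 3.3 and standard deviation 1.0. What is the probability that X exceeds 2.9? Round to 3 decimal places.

Conditional on each component, P(X > 2.9): A: 0.601233; B: 0.62963; C: 0.655422.
By total probability, P(X > 2.9) = 0.27·0.601233 + 0.31·0.62963 + 0.42·0.655422 = 0.632795.

0.633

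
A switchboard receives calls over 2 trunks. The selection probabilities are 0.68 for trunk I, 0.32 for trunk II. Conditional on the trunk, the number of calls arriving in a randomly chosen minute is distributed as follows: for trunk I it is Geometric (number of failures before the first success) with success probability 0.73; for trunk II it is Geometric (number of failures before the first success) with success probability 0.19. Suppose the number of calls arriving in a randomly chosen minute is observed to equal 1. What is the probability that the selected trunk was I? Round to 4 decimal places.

Likelihoods P(X=1 | ·): I: 0.1971; II: 0.1539.
Posterior ∝ prior × likelihood. Numerator for I: 0.68·0.1971 = 0.134028.
Normalizing constant: 0.68·0.1971 + 0.32·0.1539 = 0.183276.
P(I | observation) = 0.134028 / 0.183276 = 0.731291.

0.7313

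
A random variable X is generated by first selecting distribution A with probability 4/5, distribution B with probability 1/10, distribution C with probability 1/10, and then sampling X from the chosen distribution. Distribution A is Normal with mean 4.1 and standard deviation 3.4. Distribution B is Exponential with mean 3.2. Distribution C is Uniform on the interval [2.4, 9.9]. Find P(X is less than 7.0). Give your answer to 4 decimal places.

0.7926

Conditional on each component, P(X < 7.0): A: 0.803154; B: 0.887803; C: 0.613333.
By total probability, P(X < 7.0) = 0.8·0.803154 + 0.1·0.887803 + 0.1·0.613333 = 0.792637.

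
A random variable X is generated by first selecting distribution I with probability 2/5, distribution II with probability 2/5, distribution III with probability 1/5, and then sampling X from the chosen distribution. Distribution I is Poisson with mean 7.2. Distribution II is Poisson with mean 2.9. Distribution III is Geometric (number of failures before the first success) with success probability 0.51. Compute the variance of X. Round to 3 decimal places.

Per component, I: μ=7.2, E[X²]=59.04; II: μ=2.9, E[X²]=11.31; III: μ=0.960784, E[X²]=2.807.
E[X] = 0.4·7.2 + 0.4·2.9 + 0.2·0.960784 = 4.23216.
E[X²] = 0.4·59.04 + 0.4·11.31 + 0.2·2.807 = 28.7014.
Var(X) = E[X²] − (E[X])² = 28.7014 − 17.9112 = 10.7902.

10.790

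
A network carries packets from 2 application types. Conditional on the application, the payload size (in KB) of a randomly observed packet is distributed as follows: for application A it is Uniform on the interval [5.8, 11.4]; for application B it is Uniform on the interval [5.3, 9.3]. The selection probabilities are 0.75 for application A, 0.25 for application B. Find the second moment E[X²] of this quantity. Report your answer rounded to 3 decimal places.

71.086

For each component E[X²] = Var + (mean)², giving A: 76.5733; B: 54.6233.
Overall E[X²] = 0.75·76.5733 + 0.25·54.6233 = 71.0858.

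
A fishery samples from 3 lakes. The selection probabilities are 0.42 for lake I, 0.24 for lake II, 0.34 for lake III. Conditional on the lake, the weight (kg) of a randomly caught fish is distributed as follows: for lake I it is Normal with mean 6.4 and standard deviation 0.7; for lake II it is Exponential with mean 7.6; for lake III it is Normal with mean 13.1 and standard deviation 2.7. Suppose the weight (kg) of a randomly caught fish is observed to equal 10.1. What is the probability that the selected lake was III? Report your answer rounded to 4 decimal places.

Likelihoods f(10.1 | ·): I: 4.88634e-07; II: 0.0348363; III: 0.0797009.
Posterior ∝ prior × likelihood. Numerator for III: 0.34·0.0797009 = 0.0270983.
Normalizing constant: 0.42·4.88634e-07 + 0.24·0.0348363 + 0.34·0.0797009 = 0.0354592.
P(III | observation) = 0.0270983 / 0.0354592 = 0.76421.

0.7642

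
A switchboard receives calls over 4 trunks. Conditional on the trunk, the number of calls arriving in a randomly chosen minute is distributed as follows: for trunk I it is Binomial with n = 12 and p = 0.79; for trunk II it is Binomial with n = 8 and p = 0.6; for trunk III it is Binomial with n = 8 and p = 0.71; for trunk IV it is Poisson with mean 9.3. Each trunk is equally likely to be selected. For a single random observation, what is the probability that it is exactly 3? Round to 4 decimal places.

Conditional on each trunk, P(X = 3): I: 8.61544e-05; II: 0.123863; III: 0.0411105; IV: 0.0122563.
By total probability, P(X = 3) = 0.25·8.61544e-05 + 0.25·0.123863 + 0.25·0.0411105 + 0.25·0.0122563 = 0.044329.

0.0443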